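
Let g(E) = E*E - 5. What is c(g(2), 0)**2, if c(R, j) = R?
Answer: 1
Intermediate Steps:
g(E) = -5 + E**2 (g(E) = E**2 - 5 = -5 + E**2)
c(g(2), 0)**2 = (-5 + 2**2)**2 = (-5 + 4)**2 = (-1)**2 = 1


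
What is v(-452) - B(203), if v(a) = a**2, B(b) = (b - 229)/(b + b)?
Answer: 41473725/203 ≈ 2.0430e+5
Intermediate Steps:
B(b) = (-229 + b)/(2*b) (B(b) = (-229 + b)/((2*b)) = (-229 + b)*(1/(2*b)) = (-229 + b)/(2*b))
v(-452) - B(203) = (-452)**2 - (-229 + 203)/(2*203) = 204304 - (-26)/(2*203) = 204304 - 1*(-13/203) = 204304 + 13/203 = 41473725/203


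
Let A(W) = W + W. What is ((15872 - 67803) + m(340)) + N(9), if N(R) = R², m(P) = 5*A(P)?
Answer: -48450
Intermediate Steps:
A(W) = 2*W
m(P) = 10*P (m(P) = 5*(2*P) = 10*P)
((15872 - 67803) + m(340)) + N(9) = ((15872 - 67803) + 10*340) + 9² = (-51931 + 3400) + 81 = -48531 + 81 = -48450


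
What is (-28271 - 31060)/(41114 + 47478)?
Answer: -59331/88592 ≈ -0.66971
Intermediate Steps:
(-28271 - 31060)/(41114 + 47478) = -59331/88592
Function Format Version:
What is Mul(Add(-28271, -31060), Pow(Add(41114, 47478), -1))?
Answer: Rational(-59331, 88592) ≈ -0.66971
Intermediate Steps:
Mul(Add(-28271, -31060), Pow(Add(41114, 47478), -1)) = Mul(-59331, Pow(88592, -1)) = Mul(-59331, Rational(1, 88592)) = Rational(-59331, 88592)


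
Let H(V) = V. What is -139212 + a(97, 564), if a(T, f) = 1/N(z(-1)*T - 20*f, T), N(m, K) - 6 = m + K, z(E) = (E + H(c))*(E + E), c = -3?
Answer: -1447944013/10401 ≈ -1.3921e+5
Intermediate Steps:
z(E) = 2*E*(-3 + E) (z(E) = (E - 3)*(E + E) = (-3 + E)*(2*E) = 2*E*(-3 + E))
N(m, K) = 6 + K + m (N(m, K) = 6 + (m + K) = 6 + (K + m) = 6 + K + m)
a(T, f) = 1/(6 - 20*f + 9*T) (a(T, f) = 1/(6 + T + ((2*(-1)*(-3 - 1))*T - 20*f)) = 1/(6 + T + ((2*(-1)*(-4))*T - 20*f)) = 1/(6 + T + (8*T - 20*f)) = 1/(6 + T + (-20*f + 8*T)) = 1/(6 - 20*f + 9*T))
-139212 + a(97, 564) = -139212 + 1/(6 - 20*564 + 9*97) = -139212 + 1/(6 - 11280 + 873) = -139212 + 1/(-10401) = -139212 - 1/10401 = -1447944013/10401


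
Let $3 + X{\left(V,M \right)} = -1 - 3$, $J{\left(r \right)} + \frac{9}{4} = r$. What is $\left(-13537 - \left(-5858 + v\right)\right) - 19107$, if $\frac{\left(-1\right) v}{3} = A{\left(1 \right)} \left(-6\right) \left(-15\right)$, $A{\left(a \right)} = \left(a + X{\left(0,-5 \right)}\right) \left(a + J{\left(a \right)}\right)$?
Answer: $-26381$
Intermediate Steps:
$J{\left(r \right)} = - \frac{9}{4} + r$
$X{\left(V,M \right)} = -7$ ($X{\left(V,M \right)} = -3 - 4 = -7$)
$A{\left(a \right)} = \left(-7 + a\right) \left(- \frac{9}{4} + 2 a\right)$ ($A{\left(a \right)} = \left(a - 7\right) \left(a + \left(- \frac{9}{4} + a\right)\right) = \left(-7 + a\right) \left(- \frac{9}{4} + 2 a\right)$)
$v = -405$ ($v = - 3 \left(\frac{63}{4} + 2 \cdot 1^{2} - \frac{65}{4}\right) \left(-6\right) \left(-15\right) = - 3 \left(\frac{63}{4} + 2 \cdot 1 - \frac{65}{4}\right) \left(-6\right) \left(-15\right) = - 3 \left(\frac{63}{4} + 2 - \frac{65}{4}\right) \left(-6\right) \left(-15\right) = - 3 \cdot \frac{3}{2} \left(-6\right) \left(-15\right) = - 3 \left(\left(-9\right) \left(-15\right)\right) = \left(-3\right) 135 = -405$)
$\left(-13537 - \left(-5858 + v\right)\right) - 19107 = \left(-13537 + \left(5858 - -405\right)\right) - 19107 = \left(-13537 + \left(5858 + 405\right)\right) - 19107 = \left(-13537 + 6263\right) - 19107 = -7274 - 19107 = -26381$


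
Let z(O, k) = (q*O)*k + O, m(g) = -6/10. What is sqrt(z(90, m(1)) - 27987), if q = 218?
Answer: I*sqrt(39669) ≈ 199.17*I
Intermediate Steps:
m(g) = -3/5 (m(g) = -6*1/10 = -3/5)
z(O, k) = O + 218*O*k (z(O, k) = (218*O)*k + O = 218*O*k + O = O + 218*O*k)
sqrt(z(90, m(1)) - 27987) = sqrt(90*(1 + 218*(-3/5)) - 27987) = sqrt(90*(1 - 654/5) - 27987) = sqrt(90*(-649/5) - 27987) = sqrt(-11682 - 27987) = sqrt(-39669) = I*sqrt(39669)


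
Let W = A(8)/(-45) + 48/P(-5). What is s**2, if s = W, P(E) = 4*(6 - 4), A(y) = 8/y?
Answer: 72361/2025 ≈ 35.734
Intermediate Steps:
P(E) = 8 (P(E) = 4*2 = 8)
W = 269/45 (W = (8/8)/(-45) + 48/8 = (8*(1/8))*(-1/45) + 48*(1/8) = 1*(-1/45) + 6 = -1/45 + 6 = 269/45 ≈ 5.9778)
s = 269/45 ≈ 5.9778
s**2 = (269/45)**2 = 72361/2025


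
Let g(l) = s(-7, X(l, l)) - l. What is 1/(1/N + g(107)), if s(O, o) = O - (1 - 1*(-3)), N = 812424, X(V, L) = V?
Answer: -812424/95866031 ≈ -0.0084746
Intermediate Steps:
s(O, o) = -4 + O (s(O, o) = O - (1 + 3) = O - 1*4 = O - 4 = -4 + O)
g(l) = -11 - l (g(l) = (-4 - 7) - l = -11 - l)
1/(1/N + g(107)) = 1/(1/812424 + (-11 - 1*107)) = 1/(1/812424 + (-11 - 107)) = 1/(1/812424 - 118) = 1/(-95866031/812424) = -812424/95866031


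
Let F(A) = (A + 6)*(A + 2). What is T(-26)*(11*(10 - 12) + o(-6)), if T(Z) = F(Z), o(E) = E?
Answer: -13440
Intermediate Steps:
F(A) = (2 + A)*(6 + A) (F(A) = (6 + A)*(2 + A) = (2 + A)*(6 + A))
T(Z) = 12 + Z² + 8*Z
T(-26)*(11*(10 - 12) + o(-6)) = (12 + (-26)² + 8*(-26))*(11*(10 - 12) - 6) = (12 + 676 - 208)*(11*(-2) - 6) = 480*(-22 - 6) = 480*(-28) = -13440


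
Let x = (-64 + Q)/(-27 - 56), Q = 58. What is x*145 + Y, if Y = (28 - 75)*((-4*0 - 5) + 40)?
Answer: -135665/83 ≈ -1634.5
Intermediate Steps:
x = 6/83 (x = (-64 + 58)/(-27 - 56) = -6/(-83) = -6*(-1/83) = 6/83 ≈ 0.072289)
Y = -1645 (Y = -47*((0 - 5) + 40) = -47*(-5 + 40) = -47*35 = -1645)
x*145 + Y = (6/83)*145 - 1645 = 870/83 - 1645 = -135665/83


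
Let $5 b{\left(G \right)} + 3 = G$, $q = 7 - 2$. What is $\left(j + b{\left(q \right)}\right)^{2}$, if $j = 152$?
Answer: $\frac{580644}{25} \approx 23226.0$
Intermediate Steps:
$q = 5$ ($q = 7 - 2 = 5$)
$b{\left(G \right)} = - \frac{3}{5} + \frac{G}{5}$
$\left(j + b{\left(q \right)}\right)^{2} = \left(152 + \left(- \frac{3}{5} + \frac{1}{5} \cdot 5\right)\right)^{2} = \left(152 + \left(- \frac{3}{5} + 1\right)\right)^{2} = \left(152 + \frac{2}{5}\right)^{2} = \left(\frac{762}{5}\right)^{2} = \frac{580644}{25}$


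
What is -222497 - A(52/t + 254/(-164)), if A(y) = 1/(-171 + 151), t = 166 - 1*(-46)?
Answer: -4449939/20 ≈ -2.2250e+5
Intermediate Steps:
t = 212 (t = 166 + 46 = 212)
A(y) = -1/20 (A(y) = 1/(-20) = -1/20)
-222497 - A(52/t + 254/(-164)) = -222497 - 1*(-1/20) = -222497 + 1/20 = -4449939/20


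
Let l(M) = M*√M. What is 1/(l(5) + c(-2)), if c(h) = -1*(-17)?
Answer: 17/164 - 5*√5/164 ≈ 0.035486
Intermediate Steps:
l(M) = M^(3/2)
c(h) = 17
1/(l(5) + c(-2)) = 1/(5^(3/2) + 17) = 1/(5*√5 + 17) = 1/(17 + 5*√5)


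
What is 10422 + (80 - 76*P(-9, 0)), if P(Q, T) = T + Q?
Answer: 11186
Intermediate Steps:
P(Q, T) = Q + T
10422 + (80 - 76*P(-9, 0)) = 10422 + (80 - 76*(-9 + 0)) = 10422 + (80 - 76*(-9)) = 10422 + (80 + 684) = 10422 + 764 = 11186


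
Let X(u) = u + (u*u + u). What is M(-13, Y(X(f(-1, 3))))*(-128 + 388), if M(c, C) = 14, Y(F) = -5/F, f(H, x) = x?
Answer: 3640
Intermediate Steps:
X(u) = u**2 + 2*u (X(u) = u + (u**2 + u) = u + (u + u**2) = u**2 + 2*u)
M(-13, Y(X(f(-1, 3))))*(-128 + 388) = 14*(-128 + 388) = 14*260 = 3640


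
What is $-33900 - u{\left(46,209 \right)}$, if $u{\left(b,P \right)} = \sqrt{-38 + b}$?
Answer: $-33900 - 2 \sqrt{2} \approx -33903.0$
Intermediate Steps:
$-33900 - u{\left(46,209 \right)} = -33900 - \sqrt{-38 + 46} = -33900 - \sqrt{8} = -33900 - 2 \sqrt{2}$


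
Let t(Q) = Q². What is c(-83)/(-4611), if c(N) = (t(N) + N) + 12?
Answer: -6818/4611 ≈ -1.4786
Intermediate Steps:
c(N) = 12 + N + N² (c(N) = (N² + N) + 12 = (N + N²) + 12 = 12 + N + N²)
c(-83)/(-4611) = (12 - 83 + (-83)²)/(-4611) = (12 - 83 + 6889)*(-1/4611) = 6818*(-1/4611) = -6818/4611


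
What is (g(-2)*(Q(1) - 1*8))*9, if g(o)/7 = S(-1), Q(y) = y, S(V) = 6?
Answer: -2646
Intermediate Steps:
g(o) = 42 (g(o) = 7*6 = 42)
(g(-2)*(Q(1) - 1*8))*9 = (42*(1 - 1*8))*9 = (42*(1 - 8))*9 = (42*(-7))*9 = -294*9 = -2646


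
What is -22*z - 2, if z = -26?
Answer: 570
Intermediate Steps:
-22*z - 2 = -22*(-26) - 2 = 572 - 2 = 570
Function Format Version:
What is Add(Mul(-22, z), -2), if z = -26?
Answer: 570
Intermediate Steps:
Add(Mul(-22, z), -2) = Add(Mul(-22, -26), -2) = Add(572, -2) = 570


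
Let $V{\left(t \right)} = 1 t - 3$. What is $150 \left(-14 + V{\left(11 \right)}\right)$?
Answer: $-900$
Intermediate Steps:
$V{\left(t \right)} = -3 + t$ ($V{\left(t \right)} = t - 3 = -3 + t$)
$150 \left(-14 + V{\left(11 \right)}\right) = 150 \left(-14 + \left(-3 + 11\right)\right) = 150 \left(-14 + 8\right) = 150 \left(-6\right) = -900$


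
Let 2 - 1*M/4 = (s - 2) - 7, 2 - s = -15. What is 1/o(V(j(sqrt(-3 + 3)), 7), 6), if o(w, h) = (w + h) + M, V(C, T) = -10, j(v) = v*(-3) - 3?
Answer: -1/28 ≈ -0.035714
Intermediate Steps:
s = 17 (s = 2 - 1*(-15) = 2 + 15 = 17)
M = -24 (M = 8 - 4*((17 - 2) - 7) = 8 - 4*(15 - 7) = 8 - 4*8 = 8 - 32 = -24)
j(v) = -3 - 3*v (j(v) = -3*v - 3 = -3 - 3*v)
o(w, h) = -24 + h + w (o(w, h) = (w + h) - 24 = (h + w) - 24 = -24 + h + w)
1/o(V(j(sqrt(-3 + 3)), 7), 6) = 1/(-24 + 6 - 10) = 1/(-28) = -1/28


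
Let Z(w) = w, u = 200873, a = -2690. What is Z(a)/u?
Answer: -2690/200873 ≈ -0.013392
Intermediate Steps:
Z(a)/u = -2690/200873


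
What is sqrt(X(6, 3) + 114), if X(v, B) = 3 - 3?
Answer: sqrt(114) ≈ 10.677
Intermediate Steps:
X(v, B) = 0
sqrt(X(6, 3) + 114) = sqrt(0 + 114) = sqrt(114)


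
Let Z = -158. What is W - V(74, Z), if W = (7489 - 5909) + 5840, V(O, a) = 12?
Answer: 7408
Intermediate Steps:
W = 7420 (W = 1580 + 5840 = 7420)
W - V(74, Z) = 7420 - 1*12 = 7420 - 12 = 7408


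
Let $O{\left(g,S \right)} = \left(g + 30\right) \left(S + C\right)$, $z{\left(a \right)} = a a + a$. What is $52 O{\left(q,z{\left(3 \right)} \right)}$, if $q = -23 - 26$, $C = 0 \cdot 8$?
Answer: $-11856$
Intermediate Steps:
$z{\left(a \right)} = a + a^{2}$ ($z{\left(a \right)} = a^{2} + a = a + a^{2}$)
$C = 0$
$q = -49$
$O{\left(g,S \right)} = S \left(30 + g\right)$ ($O{\left(g,S \right)} = \left(g + 30\right) \left(S + 0\right) = \left(30 + g\right) S = S \left(30 + g\right)$)
$52 O{\left(q,z{\left(3 \right)} \right)} = 52 \cdot 3 \left(1 + 3\right) \left(30 - 49\right) = 52 \cdot 3 \cdot 4 \left(-19\right) = 52 \cdot 12 \left(-19\right) = 52 \left(-228\right) = -11856$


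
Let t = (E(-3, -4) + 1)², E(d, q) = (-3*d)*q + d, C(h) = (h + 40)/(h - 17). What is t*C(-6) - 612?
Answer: -63172/23 ≈ -2746.6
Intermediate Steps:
C(h) = (40 + h)/(-17 + h)
E(d, q) = d - 3*d*q (E(d, q) = -3*d*q + d = d - 3*d*q)
t = 1444 (t = (-3*(1 - 3*(-4)) + 1)² = (-3*(1 + 12) + 1)² = (-3*13 + 1)² = (-39 + 1)² = (-38)² = 1444)
t*C(-6) - 612 = 1444*((40 - 6)/(-17 - 6)) - 612 = 1444*(34/(-23)) - 612 = 1444*(-1/23*34) - 612 = 1444*(-34/23) - 612 = -49096/23 - 612 = -63172/23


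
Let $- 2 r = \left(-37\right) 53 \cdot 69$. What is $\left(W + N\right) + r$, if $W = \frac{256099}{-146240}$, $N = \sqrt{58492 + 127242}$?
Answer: $\frac{9893537981}{146240} + \sqrt{185734} \approx 68084.0$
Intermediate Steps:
$r = \frac{135309}{2}$ ($r = - \frac{\left(-37\right) 53 \cdot 69}{2} = - \frac{\left(-1961\right) 69}{2} = \left(- \frac{1}{2}\right) \left(-135309\right) = \frac{135309}{2} \approx 67655.0$)
$N = \sqrt{185734} \approx 430.97$
$W = - \frac{256099}{146240}$ ($W = 256099 \left(- \frac{1}{146240}\right) = - \frac{256099}{146240} \approx -1.7512$)
$\left(W + N\right) + r = \left(- \frac{256099}{146240} + \sqrt{185734}\right) + \frac{135309}{2} = \frac{9893537981}{146240} + \sqrt{185734}$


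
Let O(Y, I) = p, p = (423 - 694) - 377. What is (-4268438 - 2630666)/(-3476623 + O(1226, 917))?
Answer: 6899104/3477271 ≈ 1.9841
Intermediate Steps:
p = -648 (p = -271 - 377 = -648)
O(Y, I) = -648
(-4268438 - 2630666)/(-3476623 + O(1226, 917)) = (-4268438 - 2630666)/(-3476623 - 648) = -6899104/(-3477271) = -6899104*(-1/3477271) = 6899104/3477271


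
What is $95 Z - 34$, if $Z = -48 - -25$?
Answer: $-2219$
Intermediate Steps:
$Z = -23$ ($Z = -48 + 25 = -23$)
$95 Z - 34 = 95 \left(-23\right) - 34 = -2185 - 34 = -2219$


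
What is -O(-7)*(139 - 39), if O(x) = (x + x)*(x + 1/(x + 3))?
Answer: -10150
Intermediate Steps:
O(x) = 2*x*(x + 1/(3 + x)) (O(x) = (2*x)*(x + 1/(3 + x)) = 2*x*(x + 1/(3 + x)))
-O(-7)*(139 - 39) = -2*(-7)*(1 + (-7)² + 3*(-7))/(3 - 7)*(139 - 39) = -2*(-7)*(1 + 49 - 21)/(-4)*100 = -2*(-7)*(-¼)*29*100 = -203*100/2 = -1*10150 = -10150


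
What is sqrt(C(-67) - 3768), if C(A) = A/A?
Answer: I*sqrt(3767) ≈ 61.376*I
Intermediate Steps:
C(A) = 1
sqrt(C(-67) - 3768) = sqrt(1 - 3768) = sqrt(-3767) = I*sqrt(3767)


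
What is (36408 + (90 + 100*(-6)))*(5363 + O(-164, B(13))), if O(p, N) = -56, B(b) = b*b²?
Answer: 190510686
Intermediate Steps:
B(b) = b³
(36408 + (90 + 100*(-6)))*(5363 + O(-164, B(13))) = (36408 + (90 + 100*(-6)))*(5363 - 56) = (36408 + (90 - 600))*5307 = (36408 - 510)*5307 = 35898*5307 = 190510686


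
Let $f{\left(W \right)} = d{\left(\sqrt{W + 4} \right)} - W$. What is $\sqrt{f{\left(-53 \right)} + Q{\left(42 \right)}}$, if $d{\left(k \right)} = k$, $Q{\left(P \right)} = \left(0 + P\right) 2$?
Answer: $\sqrt{137 + 7 i} \approx 11.709 + 0.29893 i$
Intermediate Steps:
$Q{\left(P \right)} = 2 P$ ($Q{\left(P \right)} = P 2 = 2 P$)
$f{\left(W \right)} = \sqrt{4 + W} - W$ ($f{\left(W \right)} = \sqrt{W + 4} - W = \sqrt{4 + W} - W$)
$\sqrt{f{\left(-53 \right)} + Q{\left(42 \right)}} = \sqrt{\left(\sqrt{4 - 53} - -53\right) + 2 \cdot 42} = \sqrt{\left(\sqrt{-49} + 53\right) + 84} = \sqrt{\left(7 i + 53\right) + 84} = \sqrt{\left(53 + 7 i\right) + 84} = \sqrt{137 + 7 i}$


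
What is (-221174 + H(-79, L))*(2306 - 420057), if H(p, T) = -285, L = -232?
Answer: 92514718709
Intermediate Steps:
(-221174 + H(-79, L))*(2306 - 420057) = (-221174 - 285)*(2306 - 420057) = -221459*(-417751) = 92514718709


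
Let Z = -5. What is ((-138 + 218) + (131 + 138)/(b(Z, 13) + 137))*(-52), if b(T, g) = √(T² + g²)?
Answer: -79188356/18575 + 13988*√194/18575 ≈ -4252.7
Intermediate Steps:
((-138 + 218) + (131 + 138)/(b(Z, 13) + 137))*(-52) = ((-138 + 218) + (131 + 138)/(√((-5)² + 13²) + 137))*(-52) = (80 + 269/(√(25 + 169) + 137))*(-52) = (80 + 269/(√194 + 137))*(-52) = (80 + 269/(137 + √194))*(-52) = -4160 - 13988/(137 + √194)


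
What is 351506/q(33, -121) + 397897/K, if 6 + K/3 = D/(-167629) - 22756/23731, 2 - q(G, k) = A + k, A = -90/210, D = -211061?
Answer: -200033310684905215/9795124682064 ≈ -20422.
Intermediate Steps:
A = -3/7 (A = -90*1/210 = -3/7 ≈ -0.42857)
q(G, k) = 17/7 - k (q(G, k) = 2 - (-3/7 + k) = 2 + (3/7 - k) = 17/7 - k)
K = -68021699181/3978003799 (K = -18 + 3*(-211061/(-167629) - 22756/23731) = -18 + 3*(-211061*(-1/167629) - 22756*1/23731) = -18 + 3*(211061/167629 - 22756/23731) = -18 + 3*(1194123067/3978003799) = -18 + 3582369201/3978003799 = -68021699181/3978003799 ≈ -17.099)
351506/q(33, -121) + 397897/K = 351506/(17/7 - 1*(-121)) + 397897/(-68021699181/3978003799) = 351506/(17/7 + 121) + 397897*(-3978003799/68021699181) = 351506/(864/7) - 1582835777610703/68021699181 = 351506*(7/864) - 1582835777610703/68021699181 = 1230271/432 - 1582835777610703/68021699181 = -200033310684905215/9795124682064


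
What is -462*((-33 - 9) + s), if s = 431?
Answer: -179718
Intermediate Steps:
-462*((-33 - 9) + s) = -462*((-33 - 9) + 431) = -462*(-42 + 431) = -462*389 = -179718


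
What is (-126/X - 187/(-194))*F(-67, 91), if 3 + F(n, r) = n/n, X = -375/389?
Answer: -3192947/12125 ≈ -263.34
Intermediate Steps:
X = -375/389 (X = -375*1/389 = -375/389 ≈ -0.96401)
F(n, r) = -2 (F(n, r) = -3 + n/n = -3 + 1 = -2)
(-126/X - 187/(-194))*F(-67, 91) = (-126/(-375/389) - 187/(-194))*(-2) = (-126*(-389/375) - 187*(-1/194))*(-2) = (16338/125 + 187/194)*(-2) = (3192947/24250)*(-2) = -3192947/12125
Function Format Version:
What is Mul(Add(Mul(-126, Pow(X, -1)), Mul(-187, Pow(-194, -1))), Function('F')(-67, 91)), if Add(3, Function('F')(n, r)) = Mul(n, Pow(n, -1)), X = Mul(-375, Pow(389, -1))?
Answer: Rational(-3192947, 12125) ≈ -263.34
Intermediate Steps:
X = Rational(-375, 389) (X = Mul(-375, Rational(1, 389)) = Rational(-375, 389) ≈ -0.96401)
Function('F')(n, r) = -2 (Function('F')(n, r) = Add(-3, Mul(n, Pow(n, -1))) = Add(-3, 1) = -2)
Mul(Add(Mul(-126, Pow(X, -1)), Mul(-187, Pow(-194, -1))), Function('F')(-67, 91)) = Mul(Add(Mul(-126, Pow(Rational(-375, 389), -1)), Mul(-187, Pow(-194, -1))), -2) = Mul(Add(Mul(-126, Rational(-389, 375)), Mul(-187, Rational(-1, 194))), -2) = Mul(Add(Rational(16338, 125), Rational(187, 194)), -2) = Mul(Rational(3192947, 24250), -2) = Rational(-3192947, 12125)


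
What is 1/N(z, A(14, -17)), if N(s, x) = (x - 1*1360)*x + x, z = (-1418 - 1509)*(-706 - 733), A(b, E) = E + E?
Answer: 1/47362 ≈ 2.1114e-5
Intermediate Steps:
A(b, E) = 2*E
z = 4211953 (z = -2927*(-1439) = 4211953)
N(s, x) = x + x*(-1360 + x) (N(s, x) = (x - 1360)*x + x = (-1360 + x)*x + x = x*(-1360 + x) + x = x + x*(-1360 + x))
1/N(z, A(14, -17)) = 1/((2*(-17))*(-1359 + 2*(-17))) = 1/(-34*(-1359 - 34)) = 1/(-34*(-1393)) = 1/47362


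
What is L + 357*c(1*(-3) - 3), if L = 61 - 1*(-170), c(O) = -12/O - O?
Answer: 3087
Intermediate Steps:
c(O) = -O - 12/O
L = 231 (L = 61 + 170 = 231)
L + 357*c(1*(-3) - 3) = 231 + 357*(-(1*(-3) - 3) - 12/(1*(-3) - 3)) = 231 + 357*(-(-3 - 3) - 12/(-3 - 3)) = 231 + 357*(-1*(-6) - 12/(-6)) = 231 + 357*(6 - 12*(-⅙)) = 231 + 357*(6 + 2) = 231 + 357*8 = 231 + 2856 = 3087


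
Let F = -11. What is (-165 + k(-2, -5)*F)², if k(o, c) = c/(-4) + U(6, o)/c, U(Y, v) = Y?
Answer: 10962721/400 ≈ 27407.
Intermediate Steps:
k(o, c) = 6/c - c/4 (k(o, c) = c/(-4) + 6/c = c*(-¼) + 6/c = -c/4 + 6/c = 6/c - c/4)
(-165 + k(-2, -5)*F)² = (-165 + (6/(-5) - ¼*(-5))*(-11))² = (-165 + (6*(-⅕) + 5/4)*(-11))² = (-165 + (-6/5 + 5/4)*(-11))² = (-165 + (1/20)*(-11))² = (-165 - 11/20)² = (-3311/20)² = 10962721/400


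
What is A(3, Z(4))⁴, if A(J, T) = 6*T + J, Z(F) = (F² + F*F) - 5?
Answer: 741200625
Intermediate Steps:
Z(F) = -5 + 2*F² (Z(F) = (F² + F²) - 5 = 2*F² - 5 = -5 + 2*F²)
A(J, T) = J + 6*T
A(3, Z(4))⁴ = (3 + 6*(-5 + 2*4²))⁴ = (3 + 6*(-5 + 2*16))⁴ = (3 + 6*(-5 + 32))⁴ = (3 + 6*27)⁴ = (3 + 162)⁴ = 165⁴ = 741200625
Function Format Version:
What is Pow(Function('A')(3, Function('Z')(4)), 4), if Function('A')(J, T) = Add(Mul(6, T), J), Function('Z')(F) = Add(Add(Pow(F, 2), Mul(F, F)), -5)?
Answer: 741200625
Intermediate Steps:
Function('Z')(F) = Add(-5, Mul(2, Pow(F, 2))) (Function('Z')(F) = Add(Add(Pow(F, 2), Pow(F, 2)), -5) = Add(Mul(2, Pow(F, 2)), -5) = Add(-5, Mul(2, Pow(F, 2))))
Function('A')(J, T) = Add(J, Mul(6, T))
Pow(Function('A')(3, Function('Z')(4)), 4) = Pow(Add(3, Mul(6, Add(-5, Mul(2, Pow(4, 2))))), 4) = Pow(Add(3, Mul(6, Add(-5, Mul(2, 16)))), 4) = Pow(Add(3, Mul(6, Add(-5, 32))), 4) = Pow(Add(3, Mul(6, 27)), 4) = Pow(Add(3, 162), 4) = Pow(165, 4) = 741200625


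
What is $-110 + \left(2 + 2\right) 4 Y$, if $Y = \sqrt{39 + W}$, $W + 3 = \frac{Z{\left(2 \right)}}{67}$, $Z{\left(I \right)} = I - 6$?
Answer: $-110 + \frac{32 \sqrt{40334}}{67} \approx -14.08$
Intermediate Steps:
$Z{\left(I \right)} = -6 + I$ ($Z{\left(I \right)} = I - 6 = -6 + I$)
$W = - \frac{205}{67}$ ($W = -3 + \frac{-6 + 2}{67} = -3 - \frac{4}{67} = - \frac{205}{67} \approx -3.0597$)
$Y = \frac{2 \sqrt{40334}}{67}$ ($Y = \sqrt{39 - \frac{205}{67}} = \sqrt{\frac{2408}{67}} = \frac{2 \sqrt{40334}}{67} \approx 5.995$)
$-110 + \left(2 + 2\right) 4 Y = -110 + \left(2 + 2\right) 4 \frac{2 \sqrt{40334}}{67} = -110 + 4 \cdot 4 \frac{2 \sqrt{40334}}{67} = -110 + 16 \frac{2 \sqrt{40334}}{67} = -110 + \frac{32 \sqrt{40334}}{67}$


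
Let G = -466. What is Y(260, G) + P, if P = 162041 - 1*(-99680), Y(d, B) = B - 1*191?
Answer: 261064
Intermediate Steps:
Y(d, B) = -191 + B (Y(d, B) = B - 191 = -191 + B)
P = 261721 (P = 162041 + 99680 = 261721)
Y(260, G) + P = (-191 - 466) + 261721 = -657 + 261721 = 261064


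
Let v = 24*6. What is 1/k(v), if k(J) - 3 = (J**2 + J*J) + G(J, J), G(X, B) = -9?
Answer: 1/41466 ≈ 2.4116e-5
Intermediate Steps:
v = 144
k(J) = -6 + 2*J**2 (k(J) = 3 + ((J**2 + J*J) - 9) = 3 + ((J**2 + J**2) - 9) = 3 + (2*J**2 - 9) = 3 + (-9 + 2*J**2) = -6 + 2*J**2)
1/k(v) = 1/(-6 + 2*144**2) = 1/(-6 + 2*20736) = 1/(-6 + 41472) = 1/41466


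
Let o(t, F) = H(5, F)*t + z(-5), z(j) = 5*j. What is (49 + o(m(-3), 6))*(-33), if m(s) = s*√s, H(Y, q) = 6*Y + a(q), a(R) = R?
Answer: -792 + 3564*I*√3 ≈ -792.0 + 6173.0*I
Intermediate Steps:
H(Y, q) = q + 6*Y (H(Y, q) = 6*Y + q = q + 6*Y)
m(s) = s^(3/2)
o(t, F) = -25 + t*(30 + F) (o(t, F) = (F + 6*5)*t + 5*(-5) = (F + 30)*t - 25 = (30 + F)*t - 25 = t*(30 + F) - 25 = -25 + t*(30 + F))
(49 + o(m(-3), 6))*(-33) = (49 + (-25 + (-3)^(3/2)*(30 + 6)))*(-33) = (49 + (-25 - 3*I*√3*36))*(-33) = (49 + (-25 - 108*I*√3))*(-33) = (24 - 108*I*√3)*(-33) = -792 + 3564*I*√3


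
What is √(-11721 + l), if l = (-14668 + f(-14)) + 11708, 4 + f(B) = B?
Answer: I*√14699 ≈ 121.24*I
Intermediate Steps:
f(B) = -4 + B
l = -2978 (l = (-14668 + (-4 - 14)) + 11708 = (-14668 - 18) + 11708 = -14686 + 11708 = -2978)
√(-11721 + l) = √(-11721 - 2978) = √(-14699) = I*√14699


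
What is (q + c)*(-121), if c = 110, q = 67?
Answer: -21417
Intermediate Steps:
(q + c)*(-121) = (67 + 110)*(-121) = 177*(-121) = -21417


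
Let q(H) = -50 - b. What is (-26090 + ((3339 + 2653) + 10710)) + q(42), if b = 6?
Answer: -9444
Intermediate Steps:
q(H) = -56 (q(H) = -50 - 1*6 = -50 - 6 = -56)
(-26090 + ((3339 + 2653) + 10710)) + q(42) = (-26090 + ((3339 + 2653) + 10710)) - 56 = (-26090 + (5992 + 10710)) - 56 = (-26090 + 16702) - 56 = -9388 - 56 = -9444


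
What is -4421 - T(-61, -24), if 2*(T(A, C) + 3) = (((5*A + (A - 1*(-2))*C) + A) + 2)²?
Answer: -557770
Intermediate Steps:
T(A, C) = -3 + (2 + 6*A + C*(2 + A))²/2 (T(A, C) = -3 + (((5*A + (A - 1*(-2))*C) + A) + 2)²/2 = -3 + (((5*A + (A + 2)*C) + A) + 2)²/2 = -3 + (((5*A + (2 + A)*C) + A) + 2)²/2 = -3 + (((5*A + C*(2 + A)) + A) + 2)²/2 = -3 + ((6*A + C*(2 + A)) + 2)²/2 = -3 + (2 + 6*A + C*(2 + A))²/2)
-4421 - T(-61, -24) = -4421 - (-3 + (2 + 2*(-24) + 6*(-61) - 61*(-24))²/2) = -4421 - (-3 + (2 - 48 - 366 + 1464)²/2) = -4421 - (-3 + (½)*1052²) = -4421 - (-3 + (½)*1106704) = -4421 - (-3 + 553352) = -4421 - 1*553349 = -4421 - 553349 = -557770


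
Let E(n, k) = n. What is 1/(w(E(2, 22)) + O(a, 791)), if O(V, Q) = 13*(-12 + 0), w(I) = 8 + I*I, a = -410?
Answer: -1/144 ≈ -0.0069444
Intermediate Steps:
w(I) = 8 + I**2
O(V, Q) = -156 (O(V, Q) = 13*(-12) = -156)
1/(w(E(2, 22)) + O(a, 791)) = 1/((8 + 2**2) - 156) = 1/((8 + 4) - 156) = 1/(12 - 156) = 1/(-144) = -1/144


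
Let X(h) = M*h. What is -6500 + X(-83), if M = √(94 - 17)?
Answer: -6500 - 83*√77 ≈ -7228.3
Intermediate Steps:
M = √77 ≈ 8.7750
X(h) = h*√77 (X(h) = √77*h = h*√77)
-6500 + X(-83) = -6500 - 83*√77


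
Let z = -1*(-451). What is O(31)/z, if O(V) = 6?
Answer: 6/451 ≈ 0.013304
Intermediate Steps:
z = 451
O(31)/z = 6/451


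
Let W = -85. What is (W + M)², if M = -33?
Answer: 13924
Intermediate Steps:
(W + M)² = (-85 - 33)² = (-118)² = 13924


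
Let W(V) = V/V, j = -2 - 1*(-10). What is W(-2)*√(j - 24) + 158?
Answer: 158 + 4*I ≈ 158.0 + 4.0*I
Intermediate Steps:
j = 8 (j = -2 + 10 = 8)
W(V) = 1
W(-2)*√(j - 24) + 158 = 1*√(8 - 24) + 158 = 1*√(-16) + 158 = 1*(4*I) + 158 = 4*I + 158 = 158 + 4*I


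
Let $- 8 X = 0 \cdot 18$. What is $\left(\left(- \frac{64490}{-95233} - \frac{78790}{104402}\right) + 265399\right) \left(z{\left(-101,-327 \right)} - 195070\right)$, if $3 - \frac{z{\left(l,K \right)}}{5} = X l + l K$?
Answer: $- \frac{475222609678924096180}{4971257833} \approx -9.5594 \cdot 10^{10}$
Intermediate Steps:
$X = 0$ ($X = - \frac{0 \cdot 18}{8} = \left(- \frac{1}{8}\right) 0 = 0$)
$z{\left(l,K \right)} = 15 - 5 K l$ ($z{\left(l,K \right)} = 15 - 5 \left(0 l + l K\right) = 15 - 5 \left(0 + K l\right) = 15 - 5 K l$)
$\left(\left(- \frac{64490}{-95233} - \frac{78790}{104402}\right) + 265399\right) \left(z{\left(-101,-327 \right)} - 195070\right) = \left(\left(- \frac{64490}{-95233} - \frac{78790}{104402}\right) + 265399\right) \left(\left(15 - \left(-1635\right) \left(-101\right)\right) - 195070\right) = \left(\left(\left(-64490\right) \left(- \frac{1}{95233}\right) - \frac{39395}{52201}\right) + 265399\right) \left(\left(15 - 165135\right) - 195070\right) = \left(\left(\frac{64490}{95233} - \frac{39395}{52201}\right) + 265399\right) \left(-165120 - 195070\right) = \left(- \frac{385261545}{4971257833} + 265399\right) \left(-360190\right) = \frac{1319366472358822}{4971257833} \left(-360190\right) = - \frac{475222609678924096180}{4971257833}$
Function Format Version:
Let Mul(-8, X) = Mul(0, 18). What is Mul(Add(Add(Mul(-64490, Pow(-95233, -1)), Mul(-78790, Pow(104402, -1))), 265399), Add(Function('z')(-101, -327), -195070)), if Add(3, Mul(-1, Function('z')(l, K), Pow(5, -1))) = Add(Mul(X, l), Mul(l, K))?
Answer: Rational(-475222609678924096180, 4971257833) ≈ -9.5594e+10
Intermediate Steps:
X = 0 (X = Mul(Rational(-1, 8), Mul(0, 18)) = Mul(Rational(-1, 8), 0) = 0)
Function('z')(l, K) = Add(15, Mul(-5, K, l)) (Function('z')(l, K) = Add(15, Mul(-5, Add(Mul(0, l), Mul(l, K)))) = Add(15, Mul(-5, Add(0, Mul(K, l)))) = Add(15, Mul(-5, Mul(K, l))) = Add(15, Mul(-5, K, l)))
Mul(Add(Add(Mul(-64490, Pow(-95233, -1)), Mul(-78790, Pow(104402, -1))), 265399), Add(Function('z')(-101, -327), -195070)) = Mul(Add(Add(Mul(-64490, Pow(-95233, -1)), Mul(-78790, Pow(104402, -1))), 265399), Add(Add(15, Mul(-5, -327, -101)), -195070)) = Mul(Add(Add(Mul(-64490, Rational(-1, 95233)), Mul(-78790, Rational(1, 104402))), 265399), Add(Add(15, -165135), -195070)) = Mul(Add(Add(Rational(64490, 95233), Rational(-39395, 52201)), 265399), Add(-165120, -195070)) = Mul(Add(Rational(-385261545, 4971257833), 265399), -360190) = Mul(Rational(1319366472358822, 4971257833), -360190) = Rational(-475222609678924096180, 4971257833)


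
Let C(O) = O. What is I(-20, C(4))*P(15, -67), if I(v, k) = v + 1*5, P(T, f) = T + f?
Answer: 780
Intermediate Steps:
I(v, k) = 5 + v (I(v, k) = v + 5 = 5 + v)
I(-20, C(4))*P(15, -67) = (5 - 20)*(15 - 67) = -15*(-52) = 780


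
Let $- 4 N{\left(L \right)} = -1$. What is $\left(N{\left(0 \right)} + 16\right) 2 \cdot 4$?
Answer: $130$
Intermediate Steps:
$N{\left(L \right)} = \frac{1}{4}$ ($N{\left(L \right)} = \left(- \frac{1}{4}\right) \left(-1\right) = \frac{1}{4}$)
$\left(N{\left(0 \right)} + 16\right) 2 \cdot 4 = \left(\frac{1}{4} + 16\right) 2 \cdot 4 = \frac{65}{4} \cdot 8 = 130$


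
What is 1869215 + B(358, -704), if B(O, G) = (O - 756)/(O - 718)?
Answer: 336458899/180 ≈ 1.8692e+6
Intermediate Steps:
B(O, G) = (-756 + O)/(-718 + O)
1869215 + B(358, -704) = 1869215 + (-756 + 358)/(-718 + 358) = 1869215 - 398/(-360) = 1869215 - 1/360*(-398) = 1869215 + 199/180 = 336458899/180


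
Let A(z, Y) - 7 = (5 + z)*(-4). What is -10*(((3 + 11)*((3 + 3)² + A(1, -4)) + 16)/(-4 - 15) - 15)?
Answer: 5670/19 ≈ 298.42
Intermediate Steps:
A(z, Y) = -13 - 4*z (A(z, Y) = 7 + (5 + z)*(-4) = 7 + (-20 - 4*z) = -13 - 4*z)
-10*(((3 + 11)*((3 + 3)² + A(1, -4)) + 16)/(-4 - 15) - 15) = -10*(((3 + 11)*((3 + 3)² + (-13 - 4*1)) + 16)/(-4 - 15) - 15) = -10*((14*(6² + (-13 - 4)) + 16)/(-19) - 15) = -10*((14*(36 - 17) + 16)*(-1/19) - 15) = -10*((14*19 + 16)*(-1/19) - 15) = -10*((266 + 16)*(-1/19) - 15) = -10*(282*(-1/19) - 15) = -10*(-282/19 - 15) = -10*(-567/19) = 5670/19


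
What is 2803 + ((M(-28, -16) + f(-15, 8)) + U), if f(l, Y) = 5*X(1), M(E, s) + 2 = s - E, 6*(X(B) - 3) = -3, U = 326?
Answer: 6303/2 ≈ 3151.5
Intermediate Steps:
X(B) = 5/2 (X(B) = 3 + (⅙)*(-3) = 3 - ½ = 5/2)
M(E, s) = -2 + s - E (M(E, s) = -2 + (s - E) = -2 + s - E)
f(l, Y) = 25/2 (f(l, Y) = 5*(5/2) = 25/2)
2803 + ((M(-28, -16) + f(-15, 8)) + U) = 2803 + (((-2 - 16 - 1*(-28)) + 25/2) + 326) = 2803 + (((-2 - 16 + 28) + 25/2) + 326) = 2803 + ((10 + 25/2) + 326) = 2803 + (45/2 + 326) = 2803 + 697/2 = 6303/2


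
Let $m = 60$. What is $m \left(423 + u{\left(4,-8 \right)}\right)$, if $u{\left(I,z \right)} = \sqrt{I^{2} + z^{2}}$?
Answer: $25380 + 240 \sqrt{5} \approx 25917.0$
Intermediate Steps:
$m \left(423 + u{\left(4,-8 \right)}\right) = 60 \left(423 + \sqrt{4^{2} + \left(-8\right)^{2}}\right) = 60 \left(423 + \sqrt{16 + 64}\right) = 60 \left(423 + \sqrt{80}\right) = 60 \left(423 + 4 \sqrt{5}\right) = 25380 + 240 \sqrt{5}$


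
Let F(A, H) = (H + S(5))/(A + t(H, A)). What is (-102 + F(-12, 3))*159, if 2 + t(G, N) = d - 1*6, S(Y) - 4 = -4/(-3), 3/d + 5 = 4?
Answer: -374339/23 ≈ -16276.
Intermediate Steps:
d = -3 (d = 3/(-5 + 4) = 3/(-1) = 3*(-1) = -3)
S(Y) = 16/3 (S(Y) = 4 - 4/(-3) = 4 - 4*(-1/3) = 4 + 4/3 = 16/3)
t(G, N) = -11 (t(G, N) = -2 + (-3 - 1*6) = -2 + (-3 - 6) = -2 - 9 = -11)
F(A, H) = (16/3 + H)/(-11 + A) (F(A, H) = (H + 16/3)/(A - 11) = (16/3 + H)/(-11 + A))
(-102 + F(-12, 3))*159 = (-102 + (16/3 + 3)/(-11 - 12))*159 = (-102 + (25/3)/(-23))*159 = (-102 - 1/23*25/3)*159 = (-102 - 25/69)*159 = -7063/69*159 = -374339/23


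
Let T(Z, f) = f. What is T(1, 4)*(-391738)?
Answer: -1566952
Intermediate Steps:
T(1, 4)*(-391738) = 4*(-391738) = -1566952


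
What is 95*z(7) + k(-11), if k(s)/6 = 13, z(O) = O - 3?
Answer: 458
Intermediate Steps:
z(O) = -3 + O
k(s) = 78 (k(s) = 6*13 = 78)
95*z(7) + k(-11) = 95*(-3 + 7) + 78 = 95*4 + 78 = 380 + 78 = 458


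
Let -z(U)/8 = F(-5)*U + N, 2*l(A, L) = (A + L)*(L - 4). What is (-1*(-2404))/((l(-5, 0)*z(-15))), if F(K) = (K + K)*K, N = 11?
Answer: 601/14780 ≈ 0.040663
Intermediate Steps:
F(K) = 2*K**2 (F(K) = (2*K)*K = 2*K**2)
l(A, L) = (-4 + L)*(A + L)/2 (l(A, L) = ((A + L)*(L - 4))/2 = ((A + L)*(-4 + L))/2 = ((-4 + L)*(A + L))/2 = (-4 + L)*(A + L)/2)
z(U) = -88 - 400*U (z(U) = -8*((2*(-5)**2)*U + 11) = -8*((2*25)*U + 11) = -8*(50*U + 11) = -8*(11 + 50*U) = -88 - 400*U)
(-1*(-2404))/((l(-5, 0)*z(-15))) = (-1*(-2404))/((((1/2)*0**2 - 2*(-5) - 2*0 + (1/2)*(-5)*0)*(-88 - 400*(-15)))) = 2404/((((1/2)*0 + 10 + 0 + 0)*(-88 + 6000))) = 2404/(((0 + 10 + 0 + 0)*5912)) = 2404/((10*5912)) = 2404/59120 = 2404*(1/59120) = 601/14780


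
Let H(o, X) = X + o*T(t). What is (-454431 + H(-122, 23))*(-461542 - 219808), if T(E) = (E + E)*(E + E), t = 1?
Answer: 309943389600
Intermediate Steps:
T(E) = 4*E² (T(E) = (2*E)*(2*E) = 4*E²)
H(o, X) = X + 4*o (H(o, X) = X + o*(4*1²) = X + o*(4*1) = X + o*4 = X + 4*o)
(-454431 + H(-122, 23))*(-461542 - 219808) = (-454431 + (23 + 4*(-122)))*(-461542 - 219808) = (-454431 + (23 - 488))*(-681350) = (-454431 - 465)*(-681350) = -454896*(-681350) = 309943389600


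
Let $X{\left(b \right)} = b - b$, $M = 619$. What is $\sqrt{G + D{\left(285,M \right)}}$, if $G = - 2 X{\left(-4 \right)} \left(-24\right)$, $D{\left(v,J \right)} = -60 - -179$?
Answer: $\sqrt{119} \approx 10.909$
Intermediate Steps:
$D{\left(v,J \right)} = 119$ ($D{\left(v,J \right)} = -60 + 179 = 119$)
$X{\left(b \right)} = 0$
$G = 0$ ($G = \left(-2\right) 0 \left(-24\right) = 0 \left(-24\right) = 0$)
$\sqrt{G + D{\left(285,M \right)}} = \sqrt{0 + 119} = \sqrt{119}$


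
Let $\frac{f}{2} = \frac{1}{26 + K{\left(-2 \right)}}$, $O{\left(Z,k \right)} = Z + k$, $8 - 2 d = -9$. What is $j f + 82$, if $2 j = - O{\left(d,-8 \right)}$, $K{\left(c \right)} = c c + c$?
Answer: $\frac{4591}{56} \approx 81.982$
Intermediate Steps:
$d = \frac{17}{2}$ ($d = 4 - - \frac{9}{2} = 4 + \frac{9}{2} = \frac{17}{2} \approx 8.5$)
$K{\left(c \right)} = c + c^{2}$ ($K{\left(c \right)} = c^{2} + c = c + c^{2}$)
$j = - \frac{1}{4}$ ($j = \frac{\left(-1\right) \left(\frac{17}{2} - 8\right)}{2} = \frac{\left(-1\right) \frac{1}{2}}{2} = \frac{1}{2} \left(- \frac{1}{2}\right) = - \frac{1}{4} \approx -0.25$)
$f = \frac{1}{14}$ ($f = \frac{2}{26 - 2 \left(1 - 2\right)} = \frac{2}{26 - -2} = \frac{2}{26 + 2} = \frac{2}{28} = 2 \cdot \frac{1}{28} = \frac{1}{14} \approx 0.071429$)
$j f + 82 = \left(- \frac{1}{4}\right) \frac{1}{14} + 82 = - \frac{1}{56} + 82 = \frac{4591}{56}$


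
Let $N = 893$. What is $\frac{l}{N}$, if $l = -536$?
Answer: $- \frac{536}{893} \approx -0.60022$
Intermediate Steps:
$\frac{l}{N} = - \frac{536}{893}$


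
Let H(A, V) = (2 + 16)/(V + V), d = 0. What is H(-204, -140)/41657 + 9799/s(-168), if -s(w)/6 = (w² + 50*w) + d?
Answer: -2041022947/24774251040 ≈ -0.082385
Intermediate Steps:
s(w) = -300*w - 6*w² (s(w) = -6*((w² + 50*w) + 0) = -6*(w² + 50*w) = -300*w - 6*w²)
H(A, V) = 9/V (H(A, V) = 18/((2*V)) = 18*(1/(2*V)) = 9/V)
H(-204, -140)/41657 + 9799/s(-168) = (9/(-140))/41657 + 9799/((6*(-168)*(-50 - 1*(-168)))) = (9*(-1/140))*(1/41657) + 9799/((6*(-168)*(-50 + 168))) = -9/140*1/41657 + 9799/((6*(-168)*118)) = -9/5831980 + 9799/(-118944) = -9/5831980 + 9799*(-1/118944) = -9/5831980 - 9799/118944 = -2041022947/24774251040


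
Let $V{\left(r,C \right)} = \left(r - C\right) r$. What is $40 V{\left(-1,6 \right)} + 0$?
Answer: $280$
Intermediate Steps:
$V{\left(r,C \right)} = r \left(r - C\right)$
$40 V{\left(-1,6 \right)} + 0 = 40 \left(- (-1 - 6)\right) + 0 = 40 \left(\left(-1\right) \left(-7\right)\right) + 0 = 40 \cdot 7 + 0 = 280 + 0 = 280$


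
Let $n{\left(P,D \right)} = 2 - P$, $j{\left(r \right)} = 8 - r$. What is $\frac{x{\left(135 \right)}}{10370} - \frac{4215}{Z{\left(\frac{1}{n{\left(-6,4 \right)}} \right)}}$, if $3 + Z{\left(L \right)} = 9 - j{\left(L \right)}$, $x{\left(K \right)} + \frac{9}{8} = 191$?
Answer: $\frac{186495599}{82960} \approx 2248.0$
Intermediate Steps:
$x{\left(K \right)} = \frac{1519}{8}$ ($x{\left(K \right)} = - \frac{9}{8} + 191 = \frac{1519}{8}$)
$Z{\left(L \right)} = -2 + L$ ($Z{\left(L \right)} = -3 - \left(-1 - L\right) = -3 + \left(9 + \left(-8 + L\right)\right) = -3 + \left(1 + L\right) = -2 + L$)
$\frac{x{\left(135 \right)}}{10370} - \frac{4215}{Z{\left(\frac{1}{n{\left(-6,4 \right)}} \right)}} = \frac{1519}{8 \cdot 10370} - \frac{4215}{-2 + \frac{1}{2 - -6}} = \frac{1519}{8} \cdot \frac{1}{10370} - \frac{4215}{-2 + \frac{1}{2 + 6}} = \frac{1519}{82960} - \frac{4215}{-2 + \frac{1}{8}} = \frac{1519}{82960} - \frac{4215}{- \frac{15}{8}} = \frac{1519}{82960} - -2248 = \frac{1519}{82960} + 2248 = \frac{186495599}{82960}$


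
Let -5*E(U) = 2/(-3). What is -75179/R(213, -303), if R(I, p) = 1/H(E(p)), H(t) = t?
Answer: -150358/15 ≈ -10024.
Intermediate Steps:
E(U) = 2/15 (E(U) = -2/(5*(-3)) = -2*(-1)/(5*3) = -⅕*(-⅔) = 2/15)
R(I, p) = 15/2 (R(I, p) = 1/(2/15) = 15/2)
-75179/R(213, -303) = -75179/15/2 = -75179*2/15 = -150358/15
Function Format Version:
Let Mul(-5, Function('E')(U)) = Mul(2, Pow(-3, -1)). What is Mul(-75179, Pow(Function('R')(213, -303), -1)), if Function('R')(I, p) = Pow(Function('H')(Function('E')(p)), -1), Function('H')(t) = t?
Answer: Rational(-150358, 15) ≈ -10024.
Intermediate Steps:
Function('E')(U) = Rational(2, 15) (Function('E')(U) = Mul(Rational(-1, 5), Mul(2, Pow(-3, -1))) = Mul(Rational(-1, 5), Mul(2, Rational(-1, 3))) = Mul(Rational(-1, 5), Rational(-2, 3)) = Rational(2, 15))
Function('R')(I, p) = Rational(15, 2) (Function('R')(I, p) = Pow(Rational(2, 15), -1) = Rational(15, 2))
Mul(-75179, Pow(Function('R')(213, -303), -1)) = Mul(-75179, Pow(Rational(15, 2), -1)) = Mul(-75179, Rational(2, 15)) = Rational(-150358, 15)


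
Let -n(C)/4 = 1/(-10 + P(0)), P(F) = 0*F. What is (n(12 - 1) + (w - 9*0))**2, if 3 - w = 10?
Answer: 1089/25 ≈ 43.560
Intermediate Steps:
w = -7 (w = 3 - 1*10 = 3 - 10 = -7)
P(F) = 0
n(C) = 2/5 (n(C) = -4/(-10 + 0) = -4/(-10) = -4*(-1/10) = 2/5)
(n(12 - 1) + (w - 9*0))**2 = (2/5 + (-7 - 9*0))**2 = (2/5 + (-7 + 0))**2 = (2/5 - 7)**2 = (-33/5)**2 = 1089/25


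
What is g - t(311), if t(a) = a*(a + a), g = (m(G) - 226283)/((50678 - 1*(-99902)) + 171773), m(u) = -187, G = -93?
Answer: -20785611832/107451 ≈ -1.9344e+5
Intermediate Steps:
g = -75490/107451 (g = (-187 - 226283)/((50678 - 1*(-99902)) + 171773) = -226470/((50678 + 99902) + 171773) = -226470/(150580 + 171773) = -226470/322353 = -226470*1/322353 = -75490/107451 ≈ -0.70255)
t(a) = 2*a² (t(a) = a*(2*a) = 2*a²)
g - t(311) = -75490/107451 - 2*311² = -75490/107451 - 2*96721 = -75490/107451 - 1*193442 = -75490/107451 - 193442 = -20785611832/107451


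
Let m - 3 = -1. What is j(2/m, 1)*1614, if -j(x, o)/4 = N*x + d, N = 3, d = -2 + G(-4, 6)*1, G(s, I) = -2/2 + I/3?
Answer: -12912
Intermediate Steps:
m = 2 (m = 3 - 1 = 2)
G(s, I) = -1 + I/3 (G(s, I) = -2*½ + I*(⅓) = -1 + I/3)
d = -1 (d = -2 + (-1 + (⅓)*6)*1 = -2 + (-1 + 2)*1 = -2 + 1*1 = -2 + 1 = -1)
j(x, o) = 4 - 12*x (j(x, o) = -4*(3*x - 1) = -4*(-1 + 3*x) = 4 - 12*x)
j(2/m, 1)*1614 = (4 - 24/2)*1614 = (4 - 12*1)*1614 = (4 - 12)*1614 = -8*1614 = -12912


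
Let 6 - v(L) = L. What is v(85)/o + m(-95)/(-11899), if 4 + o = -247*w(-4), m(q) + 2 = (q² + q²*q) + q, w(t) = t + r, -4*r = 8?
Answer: 1253064645/17586722 ≈ 71.251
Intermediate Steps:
r = -2 (r = -¼*8 = -2)
w(t) = -2 + t (w(t) = t - 2 = -2 + t)
v(L) = 6 - L
m(q) = -2 + q + q² + q³ (m(q) = -2 + ((q² + q²*q) + q) = -2 + ((q² + q³) + q) = -2 + (q + q² + q³) = -2 + q + q² + q³)
o = 1478 (o = -4 - 247*(-2 - 4) = -4 - 247*(-6) = -4 + 1482 = 1478)
v(85)/o + m(-95)/(-11899) = (6 - 1*85)/1478 + (-2 - 95 + (-95)² + (-95)³)/(-11899) = (6 - 85)*(1/1478) + (-2 - 95 + 9025 - 857375)*(-1/11899) = -79*1/1478 - 848447*(-1/11899) = -79/1478 + 848447/11899 = 1253064645/17586722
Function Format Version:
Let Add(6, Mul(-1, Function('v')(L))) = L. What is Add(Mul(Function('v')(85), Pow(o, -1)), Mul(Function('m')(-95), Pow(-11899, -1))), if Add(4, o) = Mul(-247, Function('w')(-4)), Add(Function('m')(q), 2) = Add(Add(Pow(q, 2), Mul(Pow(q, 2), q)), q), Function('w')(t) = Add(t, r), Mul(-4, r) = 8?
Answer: Rational(1253064645, 17586722) ≈ 71.251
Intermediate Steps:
r = -2 (r = Mul(Rational(-1, 4), 8) = -2)
Function('w')(t) = Add(-2, t) (Function('w')(t) = Add(t, -2) = Add(-2, t))
Function('v')(L) = Add(6, Mul(-1, L))
Function('m')(q) = Add(-2, q, Pow(q, 2), Pow(q, 3)) (Function('m')(q) = Add(-2, Add(Add(Pow(q, 2), Mul(Pow(q, 2), q)), q)) = Add(-2, Add(Add(Pow(q, 2), Pow(q, 3)), q)) = Add(-2, Add(q, Pow(q, 2), Pow(q, 3))) = Add(-2, q, Pow(q, 2), Pow(q, 3)))
o = 1478 (o = Add(-4, Mul(-247, Add(-2, -4))) = Add(-4, Mul(-247, -6)) = Add(-4, 1482) = 1478)
Add(Mul(Function('v')(85), Pow(o, -1)), Mul(Function('m')(-95), Pow(-11899, -1))) = Add(Mul(Add(6, Mul(-1, 85)), Pow(1478, -1)), Mul(Add(-2, -95, Pow(-95, 2), Pow(-95, 3)), Pow(-11899, -1))) = Add(Mul(Add(6, -85), Rational(1, 1478)), Mul(Add(-2, -95, 9025, -857375), Rational(-1, 11899))) = Add(Mul(-79, Rational(1, 1478)), Mul(-848447, Rational(-1, 11899))) = Add(Rational(-79, 1478), Rational(848447, 11899)) = Rational(1253064645, 17586722)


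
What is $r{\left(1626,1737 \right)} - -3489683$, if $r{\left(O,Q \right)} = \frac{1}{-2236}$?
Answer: $\frac{7802931187}{2236} \approx 3.4897 \cdot 10^{6}$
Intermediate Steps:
$r{\left(O,Q \right)} = - \frac{1}{2236}$
$r{\left(1626,1737 \right)} - -3489683 = - \frac{1}{2236} - -3489683 = - \frac{1}{2236} + 3489683 = \frac{7802931187}{2236}$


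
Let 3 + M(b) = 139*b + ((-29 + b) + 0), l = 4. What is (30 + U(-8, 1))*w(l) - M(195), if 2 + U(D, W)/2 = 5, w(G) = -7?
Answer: -27520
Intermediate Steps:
U(D, W) = 6 (U(D, W) = -4 + 2*5 = -4 + 10 = 6)
M(b) = -32 + 140*b (M(b) = -3 + (139*b + ((-29 + b) + 0)) = -3 + (139*b + (-29 + b)) = -3 + (-29 + 140*b) = -32 + 140*b)
(30 + U(-8, 1))*w(l) - M(195) = (30 + 6)*(-7) - (-32 + 140*195) = 36*(-7) - (-32 + 27300) = -252 - 1*27268 = -252 - 27268 = -27520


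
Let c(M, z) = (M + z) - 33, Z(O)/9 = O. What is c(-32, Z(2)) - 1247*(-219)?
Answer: 273046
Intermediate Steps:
Z(O) = 9*O
c(M, z) = -33 + M + z
c(-32, Z(2)) - 1247*(-219) = (-33 - 32 + 9*2) - 1247*(-219) = (-33 - 32 + 18) + 273093 = -47 + 273093 = 273046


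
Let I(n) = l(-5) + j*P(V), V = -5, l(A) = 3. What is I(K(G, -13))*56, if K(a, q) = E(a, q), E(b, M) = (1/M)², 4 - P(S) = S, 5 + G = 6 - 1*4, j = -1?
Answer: -336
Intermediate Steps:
G = -3 (G = -5 + (6 - 1*4) = -5 + (6 - 4) = -5 + 2 = -3)
P(S) = 4 - S
E(b, M) = M⁻²
K(a, q) = q⁻²
I(n) = -6 (I(n) = 3 - (4 - 1*(-5)) = 3 - (4 + 5) = 3 - 1*9 = 3 - 9 = -6)
I(K(G, -13))*56 = -6*56 = -336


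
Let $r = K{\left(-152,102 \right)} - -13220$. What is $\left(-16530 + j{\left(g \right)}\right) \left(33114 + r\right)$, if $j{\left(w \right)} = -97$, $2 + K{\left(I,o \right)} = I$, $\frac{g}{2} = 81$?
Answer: $-767834860$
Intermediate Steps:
$g = 162$ ($g = 2 \cdot 81 = 162$)
$K{\left(I,o \right)} = -2 + I$
$r = 13066$ ($r = \left(-2 - 152\right) - -13220 = -154 + 13220 = 13066$)
$\left(-16530 + j{\left(g \right)}\right) \left(33114 + r\right) = \left(-16530 - 97\right) \left(33114 + 13066\right) = \left(-16627\right) 46180 = -767834860$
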